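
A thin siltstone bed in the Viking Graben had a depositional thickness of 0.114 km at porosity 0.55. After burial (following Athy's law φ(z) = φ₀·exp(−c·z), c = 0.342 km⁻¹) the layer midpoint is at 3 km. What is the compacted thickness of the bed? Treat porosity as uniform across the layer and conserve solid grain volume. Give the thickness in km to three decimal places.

Porosity at 3 km: φ = 0.55·exp(−0.342×3) = 0.1971
Solid-volume conservation: h(1−φ) = h₀(1−φ₀) ⇒ h = h₀·(1−φ₀)/(1−φ)
h = 0.114 × (1 − 0.55)/(1 − 0.1971) = 0.114 × 0.5605 = 0.0639 km

0.064 km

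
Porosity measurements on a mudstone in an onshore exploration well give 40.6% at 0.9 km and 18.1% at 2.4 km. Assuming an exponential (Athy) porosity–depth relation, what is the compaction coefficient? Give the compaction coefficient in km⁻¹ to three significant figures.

0.539 km⁻¹

Athy: φ(Z) = φ₀ e^(−βZ) ⇒ φ₁/φ₂ = e^{β(Z₂−Z₁)} ⇒ β = ln(φ₁/φ₂)/(Z₂−Z₁)
β = ln(0.406/0.181) / (2.4 − 0.9) = ln(2.243) / 1.5 = 0.8079 / 1.5 = 0.5386 km⁻¹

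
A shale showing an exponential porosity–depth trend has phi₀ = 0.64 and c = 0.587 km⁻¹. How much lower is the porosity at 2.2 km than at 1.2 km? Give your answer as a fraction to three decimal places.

0.140

phi(1.2) = 0.64·e^(−0.587×1.2) = 0.3164
phi(2.2) = 0.64·e^(−0.587×2.2) = 0.1759
Δphi = 0.3164 − 0.1759 = 0.1405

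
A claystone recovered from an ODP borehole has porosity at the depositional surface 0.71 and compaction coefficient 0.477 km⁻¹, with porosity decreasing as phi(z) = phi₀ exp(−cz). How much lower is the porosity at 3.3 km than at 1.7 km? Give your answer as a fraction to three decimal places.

0.168

phi(1.7) = 0.71·e^(−0.477×1.7) = 0.3156
phi(3.3) = 0.71·e^(−0.477×3.3) = 0.1471
Δphi = 0.3156 − 0.1471 = 0.1685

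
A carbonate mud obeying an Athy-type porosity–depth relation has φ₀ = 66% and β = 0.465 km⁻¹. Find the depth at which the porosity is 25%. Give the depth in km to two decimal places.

Invert Athy's law: Z = ln(φ₀/φ) / β
Z = ln(0.66/0.25) / 0.465 = ln(2.64) / 0.465 = 0.9708 / 0.465 = 2.088 km

2.09 km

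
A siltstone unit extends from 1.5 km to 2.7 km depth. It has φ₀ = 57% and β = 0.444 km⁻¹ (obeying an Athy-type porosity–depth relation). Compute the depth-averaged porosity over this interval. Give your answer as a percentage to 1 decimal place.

⟨φ⟩ = (1/(Z₂−Z₁)) ∫ φ₀ e^(−βZ) dZ = φ₀·(e^(−β·Z₁) − e^(−β·Z₂)) / (β·(Z₂−Z₁))
e^(−0.444×1.5) = 0.5138; e^(−0.444×2.7) = 0.3016
⟨φ⟩ = 0.57 × (0.5138 − 0.3016) / (0.444 × 1.2) = 0.57 × 0.3983 = 0.2270

22.7%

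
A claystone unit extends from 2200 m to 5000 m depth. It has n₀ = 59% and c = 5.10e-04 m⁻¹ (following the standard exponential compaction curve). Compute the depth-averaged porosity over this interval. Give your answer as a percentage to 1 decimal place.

Working in km (1 km = 1000 m; c in km⁻¹ = c in m⁻¹ × 1000):
⟨n⟩ = (1/(d₂−d₁)) ∫ n₀ e^(−cd) dd = n₀·(e^(−c·d₁) − e^(−c·d₂)) / (c·(d₂−d₁))
e^(−0.51×2.2) = 0.3256; e^(−0.51×5) = 0.0781
⟨n⟩ = 0.59 × (0.3256 − 0.0781) / (0.51 × 2.8) = 0.59 × 0.1734 = 0.1023

10.2%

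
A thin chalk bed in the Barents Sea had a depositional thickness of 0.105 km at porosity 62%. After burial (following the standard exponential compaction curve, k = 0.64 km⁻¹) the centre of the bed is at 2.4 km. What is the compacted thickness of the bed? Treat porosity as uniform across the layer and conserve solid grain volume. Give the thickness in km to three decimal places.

0.046 km

Porosity at 2.4 km: phi = 0.62·exp(−0.64×2.4) = 0.1334
Solid-volume conservation: h(1−phi) = h₀(1−phi₀) ⇒ h = h₀·(1−phi₀)/(1−phi)
h = 0.105 × (1 − 0.62)/(1 − 0.1334) = 0.105 × 0.4385 = 0.0460 km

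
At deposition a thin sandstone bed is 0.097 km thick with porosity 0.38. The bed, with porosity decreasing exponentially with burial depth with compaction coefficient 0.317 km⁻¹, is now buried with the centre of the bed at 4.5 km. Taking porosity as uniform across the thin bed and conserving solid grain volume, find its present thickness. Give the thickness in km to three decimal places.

0.066 km

Porosity at 4.5 km: φ = 0.38·exp(−0.317×4.5) = 0.0913
Solid-volume conservation: h(1−φ) = h₀(1−φ₀) ⇒ h = h₀·(1−φ₀)/(1−φ)
h = 0.097 × (1 − 0.38)/(1 − 0.0913) = 0.097 × 0.6823 = 0.0662 km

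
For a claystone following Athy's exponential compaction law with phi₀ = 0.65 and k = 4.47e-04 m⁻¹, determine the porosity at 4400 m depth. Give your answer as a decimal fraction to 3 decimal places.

Working in km (1 km = 1000 m; k in km⁻¹ = k in m⁻¹ × 1000):
phi = phi₀·exp(−k·d) = 0.65 × exp(−0.447 × 4.4) = 0.65 × exp(−1.967)
  = 0.65 × 0.1399 = 0.0909

0.091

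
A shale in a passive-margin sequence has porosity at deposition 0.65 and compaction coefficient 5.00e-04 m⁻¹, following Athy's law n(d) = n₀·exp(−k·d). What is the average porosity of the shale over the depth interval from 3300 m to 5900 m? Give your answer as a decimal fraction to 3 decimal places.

Working in km (1 km = 1000 m; k in km⁻¹ = k in m⁻¹ × 1000):
⟨n⟩ = (1/(d₂−d₁)) ∫ n₀ e^(−kd) dd = n₀·(e^(−k·d₁) − e^(−k·d₂)) / (k·(d₂−d₁))
e^(−0.5×3.3) = 0.1920; e^(−0.5×5.9) = 0.0523
⟨n⟩ = 0.65 × (0.1920 − 0.0523) / (0.5 × 2.6) = 0.65 × 0.1075 = 0.0699

0.070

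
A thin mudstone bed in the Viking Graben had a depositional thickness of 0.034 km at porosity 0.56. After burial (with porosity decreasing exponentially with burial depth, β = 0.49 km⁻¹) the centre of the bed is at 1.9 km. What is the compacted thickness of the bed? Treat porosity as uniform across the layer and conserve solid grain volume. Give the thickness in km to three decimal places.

Porosity at 1.9 km: n = 0.56·exp(−0.49×1.9) = 0.2207
Solid-volume conservation: h(1−n) = h₀(1−n₀) ⇒ h = h₀·(1−n₀)/(1−n)
h = 0.034 × (1 − 0.56)/(1 − 0.2207) = 0.034 × 0.5646 = 0.0192 km

0.019 km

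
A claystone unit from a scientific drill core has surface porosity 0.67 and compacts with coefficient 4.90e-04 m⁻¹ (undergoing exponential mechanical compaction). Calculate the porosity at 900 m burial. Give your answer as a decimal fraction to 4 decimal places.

0.4311

Working in km (1 km = 1000 m; β in km⁻¹ = β in m⁻¹ × 1000):
phi = phi₀·exp(−β·z) = 0.67 × exp(−0.49 × 0.9) = 0.67 × exp(−0.441)
  = 0.67 × 0.6434 = 0.4311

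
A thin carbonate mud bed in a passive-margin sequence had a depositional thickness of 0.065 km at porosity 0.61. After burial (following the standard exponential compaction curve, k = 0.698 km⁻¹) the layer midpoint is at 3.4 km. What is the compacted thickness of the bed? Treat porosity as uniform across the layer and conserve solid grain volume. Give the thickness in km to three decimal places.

0.027 km

Porosity at 3.4 km: φ = 0.61·exp(−0.698×3.4) = 0.0568
Solid-volume conservation: h(1−φ) = h₀(1−φ₀) ⇒ h = h₀·(1−φ₀)/(1−φ)
h = 0.065 × (1 − 0.61)/(1 − 0.0568) = 0.065 × 0.4135 = 0.0269 km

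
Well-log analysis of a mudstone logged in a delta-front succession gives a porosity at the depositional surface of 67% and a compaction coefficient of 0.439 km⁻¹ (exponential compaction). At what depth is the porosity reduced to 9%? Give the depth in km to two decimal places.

Invert Athy's law: Z = ln(phi₀/phi) / β
Z = ln(0.67/0.09) / 0.439 = ln(7.444) / 0.439 = 2.0075 / 0.439 = 4.573 km

4.57 km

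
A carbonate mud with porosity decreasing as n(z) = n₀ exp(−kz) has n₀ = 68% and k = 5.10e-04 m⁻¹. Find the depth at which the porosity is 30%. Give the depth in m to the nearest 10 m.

Working in km (1 km = 1000 m; k in km⁻¹ = k in m⁻¹ × 1000):
Invert Athy's law: z = ln(n₀/n) / k
z = ln(0.68/0.3) / 0.51 = ln(2.267) / 0.51 = 0.8183 / 0.51 = 1.605 km

1600 m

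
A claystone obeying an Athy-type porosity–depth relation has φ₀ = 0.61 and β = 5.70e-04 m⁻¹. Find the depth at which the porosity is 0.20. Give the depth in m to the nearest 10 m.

1960 m

Working in km (1 km = 1000 m; β in km⁻¹ = β in m⁻¹ × 1000):
Invert Athy's law: z = ln(φ₀/φ) / β
z = ln(0.61/0.2) / 0.57 = ln(3.05) / 0.57 = 1.1151 / 0.57 = 1.956 km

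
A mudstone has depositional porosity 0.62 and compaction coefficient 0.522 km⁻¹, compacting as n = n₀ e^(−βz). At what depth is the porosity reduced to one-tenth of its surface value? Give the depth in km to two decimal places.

4.41 km

n/n₀ = 1/10 ⇒ exp(−β·z) = 1/10 ⇒ z = ln(10) / β
z = 2.3026 / 0.522 = 4.411 km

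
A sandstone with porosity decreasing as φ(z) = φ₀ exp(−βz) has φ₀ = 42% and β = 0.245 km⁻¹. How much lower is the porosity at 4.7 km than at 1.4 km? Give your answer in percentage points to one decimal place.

16.5 percentage points

φ(1.4) = 0.42·e^(−0.245×1.4) = 0.2980
φ(4.7) = 0.42·e^(−0.245×4.7) = 0.1328
Δφ = 0.2980 − 0.1328 = 0.1653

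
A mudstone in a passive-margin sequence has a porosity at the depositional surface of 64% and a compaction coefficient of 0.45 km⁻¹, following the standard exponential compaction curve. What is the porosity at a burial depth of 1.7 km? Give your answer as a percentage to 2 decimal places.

phi = phi₀·exp(−k·d) = 0.64 × exp(−0.45 × 1.7) = 0.64 × exp(−0.765)
  = 0.64 × 0.4653 = 0.2978

29.78%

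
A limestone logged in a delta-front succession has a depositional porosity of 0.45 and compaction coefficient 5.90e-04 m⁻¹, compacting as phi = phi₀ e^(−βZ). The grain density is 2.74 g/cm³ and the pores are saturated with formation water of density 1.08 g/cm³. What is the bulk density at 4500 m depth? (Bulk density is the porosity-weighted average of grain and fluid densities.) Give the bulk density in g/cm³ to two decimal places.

2.69 g/cm³

Working in km (1 km = 1000 m; β in km⁻¹ = β in m⁻¹ × 1000):
Porosity at depth: phi = 0.45·exp(−0.59×4.5) = 0.45×0.0703 = 0.0316
Bulk density: ρ_b = (1−phi)ρ_g + phi·ρ_f = 0.9684×2.74 + 0.0316×1.08
       = 2.653 + 0.034 = 2.687 g/cm³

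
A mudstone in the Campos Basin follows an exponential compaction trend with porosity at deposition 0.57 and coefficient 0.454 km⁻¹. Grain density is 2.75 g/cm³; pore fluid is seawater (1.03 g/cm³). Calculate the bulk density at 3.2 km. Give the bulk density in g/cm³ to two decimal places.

Porosity at depth: phi = 0.57·exp(−0.454×3.2) = 0.57×0.2339 = 0.1333
Bulk density: ρ_b = (1−phi)ρ_g + phi·ρ_f = 0.8667×2.75 + 0.1333×1.03
       = 2.383 + 0.137 = 2.521 g/cm³

2.52 g/cm³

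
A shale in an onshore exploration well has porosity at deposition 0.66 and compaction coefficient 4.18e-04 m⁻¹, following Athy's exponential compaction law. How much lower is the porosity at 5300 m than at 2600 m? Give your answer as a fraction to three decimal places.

0.151

Working in km (1 km = 1000 m; c in km⁻¹ = c in m⁻¹ × 1000):
φ(2.6) = 0.66·e^(−0.418×2.6) = 0.2226
φ(5.3) = 0.66·e^(−0.418×5.3) = 0.0720
Δφ = 0.2226 − 0.0720 = 0.1506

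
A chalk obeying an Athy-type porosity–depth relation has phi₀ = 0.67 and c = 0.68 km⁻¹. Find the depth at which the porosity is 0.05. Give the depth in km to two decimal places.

3.82 km

Invert Athy's law: Z = ln(phi₀/phi) / c
Z = ln(0.67/0.05) / 0.68 = ln(13.4) / 0.68 = 2.5953 / 0.68 = 3.817 km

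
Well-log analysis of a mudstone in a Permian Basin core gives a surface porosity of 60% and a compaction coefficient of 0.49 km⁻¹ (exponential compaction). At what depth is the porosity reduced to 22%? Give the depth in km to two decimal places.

2.05 km

Invert Athy's law: d = ln(φ₀/φ) / β
d = ln(0.6/0.22) / 0.49 = ln(2.727) / 0.49 = 1.0033 / 0.49 = 2.048 km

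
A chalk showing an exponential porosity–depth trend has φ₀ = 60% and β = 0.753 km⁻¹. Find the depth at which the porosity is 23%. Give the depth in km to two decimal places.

1.27 km

Invert Athy's law: d = ln(φ₀/φ) / β
d = ln(0.6/0.23) / 0.753 = ln(2.609) / 0.753 = 0.9589 / 0.753 = 1.273 km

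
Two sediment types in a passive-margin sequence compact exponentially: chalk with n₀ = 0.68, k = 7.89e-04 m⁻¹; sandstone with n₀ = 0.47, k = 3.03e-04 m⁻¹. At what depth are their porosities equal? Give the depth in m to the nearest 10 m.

760 m

Working in km (1 km = 1000 m; k in km⁻¹ = k in m⁻¹ × 1000):
Set n₀ₐ e^(−kₐZ) = n₀ᵦ e^(−kᵦZ) ⇒ ln(n₀ₐ/n₀ᵦ) = (kₐ − kᵦ)·Z
Z = ln(0.68/0.47) / (0.789 − 0.303) = 0.3694 / 0.486 = 0.760 km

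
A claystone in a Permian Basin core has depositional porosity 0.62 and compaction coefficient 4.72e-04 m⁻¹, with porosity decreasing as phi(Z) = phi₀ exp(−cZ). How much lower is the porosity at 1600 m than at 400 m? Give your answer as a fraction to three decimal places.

Working in km (1 km = 1000 m; c in km⁻¹ = c in m⁻¹ × 1000):
phi(0.4) = 0.62·e^(−0.472×0.4) = 0.5133
phi(1.6) = 0.62·e^(−0.472×1.6) = 0.2913
Δphi = 0.5133 − 0.2913 = 0.2220

0.222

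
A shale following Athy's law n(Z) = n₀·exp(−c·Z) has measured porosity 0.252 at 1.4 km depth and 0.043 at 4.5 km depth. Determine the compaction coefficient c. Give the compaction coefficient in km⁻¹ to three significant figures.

0.570 km⁻¹

Athy: n(Z) = n₀ e^(−cZ) ⇒ n₁/n₂ = e^{c(Z₂−Z₁)} ⇒ c = ln(n₁/n₂)/(Z₂−Z₁)
c = ln(0.252/0.043) / (4.5 − 1.4) = ln(5.86) / 3.1 = 1.7682 / 3.1 = 0.5704 km⁻¹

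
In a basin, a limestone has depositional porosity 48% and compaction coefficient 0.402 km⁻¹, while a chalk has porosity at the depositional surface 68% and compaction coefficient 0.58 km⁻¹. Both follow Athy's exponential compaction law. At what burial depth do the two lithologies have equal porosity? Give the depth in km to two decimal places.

Set φ₀ₐ e^(−kₐz) = φ₀ᵦ e^(−kᵦz) ⇒ ln(φ₀ₐ/φ₀ᵦ) = (kₐ − kᵦ)·z
z = ln(0.48/0.68) / (0.402 − 0.58) = -0.3483 / -0.178 = 1.957 km

1.96 km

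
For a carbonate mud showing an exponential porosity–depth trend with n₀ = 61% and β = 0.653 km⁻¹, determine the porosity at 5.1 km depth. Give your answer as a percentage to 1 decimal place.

2.2%

n = n₀·exp(−β·z) = 0.61 × exp(−0.653 × 5.1) = 0.61 × exp(−3.33)
  = 0.61 × 0.0358 = 0.0218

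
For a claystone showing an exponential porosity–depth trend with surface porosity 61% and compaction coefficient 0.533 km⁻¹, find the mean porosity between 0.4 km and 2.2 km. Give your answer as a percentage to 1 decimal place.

⟨φ⟩ = (1/(z₂−z₁)) ∫ φ₀ e^(−βz) dz = φ₀·(e^(−β·z₁) − e^(−β·z₂)) / (β·(z₂−z₁))
e^(−0.533×0.4) = 0.8080; e^(−0.533×2.2) = 0.3096
⟨φ⟩ = 0.61 × (0.8080 − 0.3096) / (0.533 × 1.8) = 0.61 × 0.5195 = 0.3169

31.7%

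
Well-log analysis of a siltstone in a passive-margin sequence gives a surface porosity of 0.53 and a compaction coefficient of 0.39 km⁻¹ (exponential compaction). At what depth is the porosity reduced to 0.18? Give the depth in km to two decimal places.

Invert Athy's law: Z = ln(phi₀/phi) / c
Z = ln(0.53/0.18) / 0.39 = ln(2.944) / 0.39 = 1.0799 / 0.39 = 2.769 km

2.77 km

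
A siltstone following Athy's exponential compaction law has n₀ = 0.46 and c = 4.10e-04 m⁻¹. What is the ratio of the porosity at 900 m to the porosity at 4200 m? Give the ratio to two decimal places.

Working in km (1 km = 1000 m; c in km⁻¹ = c in m⁻¹ × 1000):
n(Z₁)/n(Z₂) = e^(−c·Z₁)/e^(−c·Z₂) = e^{c(Z₂−Z₁)}
= exp(0.41 × 3.3) = exp(1.353) = 3.8690

3.87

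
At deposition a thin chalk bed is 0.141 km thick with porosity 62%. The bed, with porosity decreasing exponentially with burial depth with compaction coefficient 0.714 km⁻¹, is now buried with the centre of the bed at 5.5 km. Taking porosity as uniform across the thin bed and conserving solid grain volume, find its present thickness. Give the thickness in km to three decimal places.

0.054 km

Porosity at 5.5 km: φ = 0.62·exp(−0.714×5.5) = 0.0122
Solid-volume conservation: h(1−φ) = h₀(1−φ₀) ⇒ h = h₀·(1−φ₀)/(1−φ)
h = 0.141 × (1 − 0.62)/(1 − 0.0122) = 0.141 × 0.3847 = 0.0542 km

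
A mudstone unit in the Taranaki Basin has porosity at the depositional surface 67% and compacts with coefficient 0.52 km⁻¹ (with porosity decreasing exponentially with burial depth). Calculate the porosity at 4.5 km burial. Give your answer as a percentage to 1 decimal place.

6.5%

φ = φ₀·exp(−c·d) = 0.67 × exp(−0.52 × 4.5) = 0.67 × exp(−2.34)
  = 0.67 × 0.0963 = 0.0645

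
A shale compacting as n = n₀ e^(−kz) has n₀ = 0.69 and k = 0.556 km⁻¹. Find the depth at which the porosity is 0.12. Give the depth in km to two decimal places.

Invert Athy's law: z = ln(n₀/n) / k
z = ln(0.69/0.12) / 0.556 = ln(5.75) / 0.556 = 1.7492 / 0.556 = 3.146 km

3.15 km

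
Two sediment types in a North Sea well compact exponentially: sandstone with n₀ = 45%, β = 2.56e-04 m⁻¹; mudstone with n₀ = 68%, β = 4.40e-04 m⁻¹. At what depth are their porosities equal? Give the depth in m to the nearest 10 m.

2240 m

Working in km (1 km = 1000 m; β in km⁻¹ = β in m⁻¹ × 1000):
Set n₀ₐ e^(−βₐz) = n₀ᵦ e^(−βᵦz) ⇒ ln(n₀ₐ/n₀ᵦ) = (βₐ − βᵦ)·z
z = ln(0.45/0.68) / (0.256 − 0.44) = -0.4128 / -0.184 = 2.244 km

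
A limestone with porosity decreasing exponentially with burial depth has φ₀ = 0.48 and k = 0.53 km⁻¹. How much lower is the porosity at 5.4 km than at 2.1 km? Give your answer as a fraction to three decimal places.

0.130

φ(2.1) = 0.48·e^(−0.53×2.1) = 0.1577
φ(5.4) = 0.48·e^(−0.53×5.4) = 0.0274
Δφ = 0.1577 − 0.0274 = 0.1303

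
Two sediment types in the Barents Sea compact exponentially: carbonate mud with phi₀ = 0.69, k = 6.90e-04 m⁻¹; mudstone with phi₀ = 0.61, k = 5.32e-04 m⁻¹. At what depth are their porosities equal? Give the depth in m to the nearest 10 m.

780 m

Working in km (1 km = 1000 m; k in km⁻¹ = k in m⁻¹ × 1000):
Set phi₀ₐ e^(−kₐz) = phi₀ᵦ e^(−kᵦz) ⇒ ln(phi₀ₐ/phi₀ᵦ) = (kₐ − kᵦ)·z
z = ln(0.69/0.61) / (0.69 − 0.532) = 0.1232 / 0.158 = 0.780 km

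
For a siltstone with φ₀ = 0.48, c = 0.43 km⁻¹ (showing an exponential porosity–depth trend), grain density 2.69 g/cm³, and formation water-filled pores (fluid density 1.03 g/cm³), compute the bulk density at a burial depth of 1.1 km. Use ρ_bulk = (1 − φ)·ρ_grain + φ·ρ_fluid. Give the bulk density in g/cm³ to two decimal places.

2.19 g/cm³

Porosity at depth: φ = 0.48·exp(−0.43×1.1) = 0.48×0.6231 = 0.2991
Bulk density: ρ_b = (1−φ)ρ_g + φ·ρ_f = 0.7009×2.69 + 0.2991×1.03
       = 1.885 + 0.308 = 2.193 g/cm³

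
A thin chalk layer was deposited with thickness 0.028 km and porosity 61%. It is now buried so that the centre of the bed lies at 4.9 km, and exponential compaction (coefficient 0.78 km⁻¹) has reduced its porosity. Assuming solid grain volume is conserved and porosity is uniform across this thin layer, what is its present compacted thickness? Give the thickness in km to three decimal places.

Porosity at 4.9 km: φ = 0.61·exp(−0.78×4.9) = 0.0133
Solid-volume conservation: h(1−φ) = h₀(1−φ₀) ⇒ h = h₀·(1−φ₀)/(1−φ)
h = 0.028 × (1 − 0.61)/(1 − 0.0133) = 0.028 × 0.3953 = 0.0111 km

0.011 km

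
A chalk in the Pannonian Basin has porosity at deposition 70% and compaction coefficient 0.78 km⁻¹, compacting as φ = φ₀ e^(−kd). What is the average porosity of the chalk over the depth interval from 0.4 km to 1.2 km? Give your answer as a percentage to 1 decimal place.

⟨φ⟩ = (1/(d₂−d₁)) ∫ φ₀ e^(−kd) dd = φ₀·(e^(−k·d₁) − e^(−k·d₂)) / (k·(d₂−d₁))
e^(−0.78×0.4) = 0.7320; e^(−0.78×1.2) = 0.3922
⟨φ⟩ = 0.7 × (0.7320 − 0.3922) / (0.78 × 0.8) = 0.7 × 0.5445 = 0.3812

38.1%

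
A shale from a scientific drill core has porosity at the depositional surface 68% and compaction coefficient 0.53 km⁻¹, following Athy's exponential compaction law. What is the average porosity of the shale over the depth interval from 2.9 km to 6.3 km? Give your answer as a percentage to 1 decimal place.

6.8%

⟨n⟩ = (1/(z₂−z₁)) ∫ n₀ e^(−kz) dz = n₀·(e^(−k·z₁) − e^(−k·z₂)) / (k·(z₂−z₁))
e^(−0.53×2.9) = 0.2150; e^(−0.53×6.3) = 0.0355
⟨n⟩ = 0.68 × (0.2150 − 0.0355) / (0.53 × 3.4) = 0.68 × 0.0996 = 0.0678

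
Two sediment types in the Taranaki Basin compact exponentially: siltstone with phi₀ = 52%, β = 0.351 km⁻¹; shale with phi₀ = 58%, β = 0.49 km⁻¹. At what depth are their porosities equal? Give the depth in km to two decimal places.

Set phi₀ₐ e^(−βₐZ) = phi₀ᵦ e^(−βᵦZ) ⇒ ln(phi₀ₐ/phi₀ᵦ) = (βₐ − βᵦ)·Z
Z = ln(0.52/0.58) / (0.351 − 0.49) = -0.1092 / -0.139 = 0.786 km

0.79 km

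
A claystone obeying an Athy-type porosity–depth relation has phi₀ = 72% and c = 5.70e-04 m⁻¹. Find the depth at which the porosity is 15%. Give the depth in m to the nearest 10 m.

Working in km (1 km = 1000 m; c in km⁻¹ = c in m⁻¹ × 1000):
Invert Athy's law: d = ln(phi₀/phi) / c
d = ln(0.72/0.15) / 0.57 = ln(4.8) / 0.57 = 1.5686 / 0.57 = 2.752 km

2750 m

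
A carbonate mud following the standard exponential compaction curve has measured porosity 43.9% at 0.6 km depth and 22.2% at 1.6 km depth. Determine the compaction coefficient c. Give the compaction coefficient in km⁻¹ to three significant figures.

0.682 km⁻¹

Athy: φ(Z) = φ₀ e^(−cZ) ⇒ φ₁/φ₂ = e^{c(Z₂−Z₁)} ⇒ c = ln(φ₁/φ₂)/(Z₂−Z₁)
c = ln(0.439/0.222) / (1.6 − 0.6) = ln(1.977) / 1 = 0.6818 / 1 = 0.6818 km⁻¹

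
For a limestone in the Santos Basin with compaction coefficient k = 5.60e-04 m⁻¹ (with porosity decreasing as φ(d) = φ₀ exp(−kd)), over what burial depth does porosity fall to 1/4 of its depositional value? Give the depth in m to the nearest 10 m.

2480 m

Working in km (1 km = 1000 m; k in km⁻¹ = k in m⁻¹ × 1000):
φ/φ₀ = 1/4 ⇒ exp(−k·d) = 1/4 ⇒ d = ln(4) / k
d = 1.3863 / 0.56 = 2.476 km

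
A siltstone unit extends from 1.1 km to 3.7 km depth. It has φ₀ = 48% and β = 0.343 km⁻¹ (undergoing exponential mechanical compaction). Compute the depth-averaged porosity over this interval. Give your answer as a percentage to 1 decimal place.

21.8%

⟨φ⟩ = (1/(z₂−z₁)) ∫ φ₀ e^(−βz) dz = φ₀·(e^(−β·z₁) − e^(−β·z₂)) / (β·(z₂−z₁))
e^(−0.343×1.1) = 0.6857; e^(−0.343×3.7) = 0.2811
⟨φ⟩ = 0.48 × (0.6857 − 0.2811) / (0.343 × 2.6) = 0.48 × 0.4537 = 0.2178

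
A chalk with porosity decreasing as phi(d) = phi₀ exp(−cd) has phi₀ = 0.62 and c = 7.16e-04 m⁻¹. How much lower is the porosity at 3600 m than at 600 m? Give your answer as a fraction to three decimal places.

0.356

Working in km (1 km = 1000 m; c in km⁻¹ = c in m⁻¹ × 1000):
phi(0.6) = 0.62·e^(−0.716×0.6) = 0.4035
phi(3.6) = 0.62·e^(−0.716×3.6) = 0.0471
Δphi = 0.4035 − 0.0471 = 0.3564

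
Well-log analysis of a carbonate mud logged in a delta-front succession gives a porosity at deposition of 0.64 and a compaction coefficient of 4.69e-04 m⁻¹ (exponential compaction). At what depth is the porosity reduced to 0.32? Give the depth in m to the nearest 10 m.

Working in km (1 km = 1000 m; c in km⁻¹ = c in m⁻¹ × 1000):
Invert Athy's law: d = ln(φ₀/φ) / c
d = ln(0.64/0.32) / 0.469 = ln(2) / 0.469 = 0.6931 / 0.469 = 1.478 km

1480 m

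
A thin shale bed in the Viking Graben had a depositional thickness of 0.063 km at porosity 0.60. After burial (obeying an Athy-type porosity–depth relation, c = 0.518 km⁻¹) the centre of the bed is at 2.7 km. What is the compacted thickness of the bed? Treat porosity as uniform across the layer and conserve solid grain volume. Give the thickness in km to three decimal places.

0.030 km

Porosity at 2.7 km: n = 0.6·exp(−0.518×2.7) = 0.1482
Solid-volume conservation: h(1−n) = h₀(1−n₀) ⇒ h = h₀·(1−n₀)/(1−n)
h = 0.063 × (1 − 0.6)/(1 − 0.1482) = 0.063 × 0.4696 = 0.0296 km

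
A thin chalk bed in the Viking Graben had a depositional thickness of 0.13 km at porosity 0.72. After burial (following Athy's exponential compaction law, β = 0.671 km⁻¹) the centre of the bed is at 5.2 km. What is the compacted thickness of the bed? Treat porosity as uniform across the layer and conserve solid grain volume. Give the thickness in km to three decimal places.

0.037 km

Porosity at 5.2 km: phi = 0.72·exp(−0.671×5.2) = 0.0220
Solid-volume conservation: h(1−phi) = h₀(1−phi₀) ⇒ h = h₀·(1−phi₀)/(1−phi)
h = 0.13 × (1 − 0.72)/(1 − 0.0220) = 0.13 × 0.2863 = 0.0372 km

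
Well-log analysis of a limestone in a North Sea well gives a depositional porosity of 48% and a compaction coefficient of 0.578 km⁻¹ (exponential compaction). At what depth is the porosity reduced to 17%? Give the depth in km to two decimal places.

Invert Athy's law: z = ln(φ₀/φ) / c
z = ln(0.48/0.17) / 0.578 = ln(2.824) / 0.578 = 1.0380 / 0.578 = 1.796 km

1.80 km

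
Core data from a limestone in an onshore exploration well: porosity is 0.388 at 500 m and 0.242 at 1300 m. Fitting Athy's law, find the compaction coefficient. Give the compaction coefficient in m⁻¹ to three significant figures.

0.000590 m⁻¹

Working in km (1 km = 1000 m; β in km⁻¹ = β in m⁻¹ × 1000):
Athy: φ(d) = φ₀ e^(−βd) ⇒ φ₁/φ₂ = e^{β(d₂−d₁)} ⇒ β = ln(φ₁/φ₂)/(d₂−d₁)
β = ln(0.388/0.242) / (1.3 − 0.5) = ln(1.603) / 0.8 = 0.4721 / 0.8 = 0.5901 km⁻¹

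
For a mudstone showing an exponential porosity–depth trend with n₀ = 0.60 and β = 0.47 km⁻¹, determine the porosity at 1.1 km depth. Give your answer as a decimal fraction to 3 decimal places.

0.358

n = n₀·exp(−β·d) = 0.6 × exp(−0.47 × 1.1) = 0.6 × exp(−0.517)
  = 0.6 × 0.5963 = 0.3578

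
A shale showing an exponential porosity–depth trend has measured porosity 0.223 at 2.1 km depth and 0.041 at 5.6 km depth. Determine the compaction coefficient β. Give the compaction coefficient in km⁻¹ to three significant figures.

Athy: n(d) = n₀ e^(−βd) ⇒ n₁/n₂ = e^{β(d₂−d₁)} ⇒ β = ln(n₁/n₂)/(d₂−d₁)
β = ln(0.223/0.041) / (5.6 − 2.1) = ln(5.439) / 3.5 = 1.6936 / 3.5 = 0.4839 km⁻¹

0.484 km⁻¹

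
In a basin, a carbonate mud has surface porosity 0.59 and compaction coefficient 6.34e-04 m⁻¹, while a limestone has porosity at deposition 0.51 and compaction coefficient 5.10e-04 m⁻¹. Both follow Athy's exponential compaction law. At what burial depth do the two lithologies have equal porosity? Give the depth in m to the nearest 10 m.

Working in km (1 km = 1000 m; k in km⁻¹ = k in m⁻¹ × 1000):
Set φ₀ₐ e^(−kₐd) = φ₀ᵦ e^(−kᵦd) ⇒ ln(φ₀ₐ/φ₀ᵦ) = (kₐ − kᵦ)·d
d = ln(0.59/0.51) / (0.634 − 0.51) = 0.1457 / 0.124 = 1.175 km

1180 m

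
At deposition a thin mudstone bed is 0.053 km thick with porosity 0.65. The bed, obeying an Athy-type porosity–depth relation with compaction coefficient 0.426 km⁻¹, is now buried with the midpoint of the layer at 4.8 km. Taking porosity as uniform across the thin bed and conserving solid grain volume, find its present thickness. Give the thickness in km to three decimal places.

0.020 km

Porosity at 4.8 km: phi = 0.65·exp(−0.426×4.8) = 0.0841
Solid-volume conservation: h(1−phi) = h₀(1−phi₀) ⇒ h = h₀·(1−phi₀)/(1−phi)
h = 0.053 × (1 − 0.65)/(1 − 0.0841) = 0.053 × 0.3821 = 0.0203 km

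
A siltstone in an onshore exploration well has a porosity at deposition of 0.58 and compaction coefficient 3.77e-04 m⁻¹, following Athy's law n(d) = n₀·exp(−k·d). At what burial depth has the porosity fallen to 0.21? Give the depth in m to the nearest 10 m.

Working in km (1 km = 1000 m; k in km⁻¹ = k in m⁻¹ × 1000):
Invert Athy's law: d = ln(n₀/n) / k
d = ln(0.58/0.21) / 0.377 = ln(2.762) / 0.377 = 1.0159 / 0.377 = 2.695 km

2690 m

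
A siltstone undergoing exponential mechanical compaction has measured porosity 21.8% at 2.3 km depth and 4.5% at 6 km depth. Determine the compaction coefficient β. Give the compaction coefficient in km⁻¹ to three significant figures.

Athy: n(Z) = n₀ e^(−βZ) ⇒ n₁/n₂ = e^{β(Z₂−Z₁)} ⇒ β = ln(n₁/n₂)/(Z₂−Z₁)
β = ln(0.218/0.045) / (6 − 2.3) = ln(4.844) / 3.7 = 1.5778 / 3.7 = 0.4264 km⁻¹

0.426 km⁻¹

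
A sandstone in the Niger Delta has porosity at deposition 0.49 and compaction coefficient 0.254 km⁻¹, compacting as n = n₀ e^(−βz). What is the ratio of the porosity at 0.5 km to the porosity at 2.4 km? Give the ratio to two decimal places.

1.62

n(z₁)/n(z₂) = e^(−β·z₁)/e^(−β·z₂) = e^{β(z₂−z₁)}
= exp(0.254 × 1.9) = exp(0.4826) = 1.6203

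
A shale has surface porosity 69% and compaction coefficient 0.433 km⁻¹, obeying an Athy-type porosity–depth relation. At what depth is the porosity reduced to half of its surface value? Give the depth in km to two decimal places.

1.60 km

φ/φ₀ = 1/2 ⇒ exp(−β·d) = 1/2 ⇒ d = ln(2) / β
d = 0.6931 / 0.433 = 1.601 km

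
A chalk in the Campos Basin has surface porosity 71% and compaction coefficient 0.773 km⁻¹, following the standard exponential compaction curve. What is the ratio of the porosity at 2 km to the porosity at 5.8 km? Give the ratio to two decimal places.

18.87

phi(d₁)/phi(d₂) = e^(−c·d₁)/e^(−c·d₂) = e^{c(d₂−d₁)}
= exp(0.773 × 3.8) = exp(2.937) = 18.8667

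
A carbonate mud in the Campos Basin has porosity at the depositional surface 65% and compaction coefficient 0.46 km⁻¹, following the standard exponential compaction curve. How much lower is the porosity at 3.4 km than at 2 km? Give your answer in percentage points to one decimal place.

n(2) = 0.65·e^(−0.46×2) = 0.2590
n(3.4) = 0.65·e^(−0.46×3.4) = 0.1360
Δn = 0.2590 − 0.1360 = 0.1230

12.3 percentage points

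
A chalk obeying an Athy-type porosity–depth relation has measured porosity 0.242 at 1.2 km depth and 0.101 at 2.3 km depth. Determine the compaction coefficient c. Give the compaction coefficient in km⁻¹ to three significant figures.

Athy: phi(z) = phi₀ e^(−cz) ⇒ phi₁/phi₂ = e^{c(z₂−z₁)} ⇒ c = ln(phi₁/phi₂)/(z₂−z₁)
c = ln(0.242/0.101) / (2.3 − 1.2) = ln(2.396) / 1.1 = 0.8738 / 1.1 = 0.7944 km⁻¹

0.794 km⁻¹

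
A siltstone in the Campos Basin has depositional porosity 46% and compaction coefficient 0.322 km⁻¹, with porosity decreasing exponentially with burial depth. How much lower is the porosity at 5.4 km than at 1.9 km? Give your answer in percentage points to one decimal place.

16.9 percentage points

phi(1.9) = 0.46·e^(−0.322×1.9) = 0.2495
phi(5.4) = 0.46·e^(−0.322×5.4) = 0.0808
Δphi = 0.2495 − 0.0808 = 0.1687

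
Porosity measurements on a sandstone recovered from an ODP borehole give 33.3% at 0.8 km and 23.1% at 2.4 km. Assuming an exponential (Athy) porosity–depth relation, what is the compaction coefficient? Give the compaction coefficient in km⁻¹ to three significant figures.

0.229 km⁻¹

Athy: φ(Z) = φ₀ e^(−βZ) ⇒ φ₁/φ₂ = e^{β(Z₂−Z₁)} ⇒ β = ln(φ₁/φ₂)/(Z₂−Z₁)
β = ln(0.333/0.231) / (2.4 − 0.8) = ln(1.442) / 1.6 = 0.3657 / 1.6 = 0.2286 km⁻¹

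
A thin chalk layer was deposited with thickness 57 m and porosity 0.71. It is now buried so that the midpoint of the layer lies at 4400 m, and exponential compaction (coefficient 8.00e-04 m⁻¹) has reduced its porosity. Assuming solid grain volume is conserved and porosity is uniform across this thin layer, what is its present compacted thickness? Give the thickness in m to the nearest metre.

Working in km (1 km = 1000 m; k in km⁻¹ = k in m⁻¹ × 1000):
Porosity at 4.4 km: phi = 0.71·exp(−0.8×4.4) = 0.0210
Solid-volume conservation: h(1−phi) = h₀(1−phi₀) ⇒ h = h₀·(1−phi₀)/(1−phi)
h = 0.057 × (1 − 0.71)/(1 − 0.0210) = 0.057 × 0.2962 = 0.0169 km

17 m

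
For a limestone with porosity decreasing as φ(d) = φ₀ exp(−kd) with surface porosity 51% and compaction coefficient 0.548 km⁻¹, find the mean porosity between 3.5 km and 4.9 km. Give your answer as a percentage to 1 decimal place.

⟨φ⟩ = (1/(d₂−d₁)) ∫ φ₀ e^(−kd) dd = φ₀·(e^(−k·d₁) − e^(−k·d₂)) / (k·(d₂−d₁))
e^(−0.548×3.5) = 0.1469; e^(−0.548×4.9) = 0.0682
⟨φ⟩ = 0.51 × (0.1469 − 0.0682) / (0.548 × 1.4) = 0.51 × 0.1026 = 0.0523

5.2%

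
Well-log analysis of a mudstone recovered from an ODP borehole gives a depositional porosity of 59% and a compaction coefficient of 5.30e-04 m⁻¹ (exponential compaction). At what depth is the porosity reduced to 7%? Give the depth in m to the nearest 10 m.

4020 m

Working in km (1 km = 1000 m; c in km⁻¹ = c in m⁻¹ × 1000):
Invert Athy's law: z = ln(φ₀/φ) / c
z = ln(0.59/0.07) / 0.53 = ln(8.429) / 0.53 = 2.1316 / 0.53 = 4.022 km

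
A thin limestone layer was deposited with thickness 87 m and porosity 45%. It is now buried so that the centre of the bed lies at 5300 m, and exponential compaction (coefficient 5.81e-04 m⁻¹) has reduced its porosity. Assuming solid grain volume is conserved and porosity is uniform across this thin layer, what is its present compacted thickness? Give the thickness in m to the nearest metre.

49 m

Working in km (1 km = 1000 m; c in km⁻¹ = c in m⁻¹ × 1000):
Porosity at 5.3 km: n = 0.45·exp(−0.581×5.3) = 0.0207
Solid-volume conservation: h(1−n) = h₀(1−n₀) ⇒ h = h₀·(1−n₀)/(1−n)
h = 0.087 × (1 − 0.45)/(1 − 0.0207) = 0.087 × 0.5616 = 0.0489 km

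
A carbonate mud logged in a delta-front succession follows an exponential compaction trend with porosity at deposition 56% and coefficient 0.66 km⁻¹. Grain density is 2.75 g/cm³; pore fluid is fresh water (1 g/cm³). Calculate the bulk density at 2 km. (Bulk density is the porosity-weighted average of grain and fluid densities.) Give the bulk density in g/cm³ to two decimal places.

Porosity at depth: n = 0.56·exp(−0.66×2) = 0.56×0.2671 = 0.1496
Bulk density: ρ_b = (1−n)ρ_g + n·ρ_f = 0.8504×2.75 + 0.1496×1
       = 2.339 + 0.150 = 2.488 g/cm³

2.49 g/cm³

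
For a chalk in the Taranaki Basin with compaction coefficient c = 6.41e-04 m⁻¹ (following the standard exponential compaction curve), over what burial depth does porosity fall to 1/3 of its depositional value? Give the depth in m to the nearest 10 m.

Working in km (1 km = 1000 m; c in km⁻¹ = c in m⁻¹ × 1000):
n/n₀ = 1/3 ⇒ exp(−c·z) = 1/3 ⇒ z = ln(3) / c
z = 1.0986 / 0.641 = 1.714 km

1710 m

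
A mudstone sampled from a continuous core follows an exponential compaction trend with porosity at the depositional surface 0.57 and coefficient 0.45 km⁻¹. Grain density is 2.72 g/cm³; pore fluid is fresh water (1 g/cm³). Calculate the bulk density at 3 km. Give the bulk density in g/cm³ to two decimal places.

2.47 g/cm³

Porosity at depth: φ = 0.57·exp(−0.45×3) = 0.57×0.2592 = 0.1478
Bulk density: ρ_b = (1−φ)ρ_g + φ·ρ_f = 0.8522×2.72 + 0.1478×1
       = 2.318 + 0.148 = 2.466 g/cm³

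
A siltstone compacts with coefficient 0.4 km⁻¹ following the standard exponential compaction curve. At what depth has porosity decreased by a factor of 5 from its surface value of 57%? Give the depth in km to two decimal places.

phi/phi₀ = 1/5 ⇒ exp(−c·z) = 1/5 ⇒ z = ln(5) / c
z = 1.6094 / 0.4 = 4.024 km

4.02 km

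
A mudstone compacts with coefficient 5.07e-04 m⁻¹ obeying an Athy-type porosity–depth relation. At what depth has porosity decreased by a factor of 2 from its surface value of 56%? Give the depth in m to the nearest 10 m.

Working in km (1 km = 1000 m; k in km⁻¹ = k in m⁻¹ × 1000):
n/n₀ = 1/2 ⇒ exp(−k·z) = 1/2 ⇒ z = ln(2) / k
z = 0.6931 / 0.507 = 1.367 km

1370 m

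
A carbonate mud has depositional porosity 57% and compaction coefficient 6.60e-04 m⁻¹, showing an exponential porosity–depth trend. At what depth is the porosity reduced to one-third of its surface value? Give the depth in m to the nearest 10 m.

1660 m

Working in km (1 km = 1000 m; k in km⁻¹ = k in m⁻¹ × 1000):
n/n₀ = 1/3 ⇒ exp(−k·z) = 1/3 ⇒ z = ln(3) / k
z = 1.0986 / 0.66 = 1.665 km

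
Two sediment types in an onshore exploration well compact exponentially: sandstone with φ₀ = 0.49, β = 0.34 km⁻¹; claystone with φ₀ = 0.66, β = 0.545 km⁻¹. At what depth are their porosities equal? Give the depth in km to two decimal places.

1.45 km

Set φ₀ₐ e^(−βₐz) = φ₀ᵦ e^(−βᵦz) ⇒ ln(φ₀ₐ/φ₀ᵦ) = (βₐ − βᵦ)·z
z = ln(0.49/0.66) / (0.34 − 0.545) = -0.2978 / -0.205 = 1.453 km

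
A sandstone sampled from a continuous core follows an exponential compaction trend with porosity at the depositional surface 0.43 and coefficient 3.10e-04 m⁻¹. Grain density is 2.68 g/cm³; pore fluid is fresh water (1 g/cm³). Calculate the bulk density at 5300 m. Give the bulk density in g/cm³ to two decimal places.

Working in km (1 km = 1000 m; k in km⁻¹ = k in m⁻¹ × 1000):
Porosity at depth: phi = 0.43·exp(−0.31×5.3) = 0.43×0.1934 = 0.0832
Bulk density: ρ_b = (1−phi)ρ_g + phi·ρ_f = 0.9168×2.68 + 0.0832×1
       = 2.457 + 0.083 = 2.540 g/cm³

2.54 g/cm³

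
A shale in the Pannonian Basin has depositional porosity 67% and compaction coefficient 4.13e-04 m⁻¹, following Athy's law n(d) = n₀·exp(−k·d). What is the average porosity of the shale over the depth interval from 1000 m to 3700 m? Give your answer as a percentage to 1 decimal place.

26.7%

Working in km (1 km = 1000 m; k in km⁻¹ = k in m⁻¹ × 1000):
⟨n⟩ = (1/(d₂−d₁)) ∫ n₀ e^(−kd) dd = n₀·(e^(−k·d₁) − e^(−k·d₂)) / (k·(d₂−d₁))
e^(−0.413×1) = 0.6617; e^(−0.413×3.7) = 0.2169
⟨n⟩ = 0.67 × (0.6617 − 0.2169) / (0.413 × 2.7) = 0.67 × 0.3988 = 0.2672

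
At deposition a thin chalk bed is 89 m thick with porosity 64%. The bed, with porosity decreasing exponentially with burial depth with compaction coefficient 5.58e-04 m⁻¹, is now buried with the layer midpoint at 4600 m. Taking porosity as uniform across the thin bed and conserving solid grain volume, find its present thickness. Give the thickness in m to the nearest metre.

34 m

Working in km (1 km = 1000 m; c in km⁻¹ = c in m⁻¹ × 1000):
Porosity at 4.6 km: φ = 0.64·exp(−0.558×4.6) = 0.0491
Solid-volume conservation: h(1−φ) = h₀(1−φ₀) ⇒ h = h₀·(1−φ₀)/(1−φ)
h = 0.089 × (1 − 0.64)/(1 − 0.0491) = 0.089 × 0.3786 = 0.0337 km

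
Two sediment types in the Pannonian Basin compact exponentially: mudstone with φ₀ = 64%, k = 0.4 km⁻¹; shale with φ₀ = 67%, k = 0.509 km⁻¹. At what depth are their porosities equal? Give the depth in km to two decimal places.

0.42 km

Set φ₀ₐ e^(−kₐz) = φ₀ᵦ e^(−kᵦz) ⇒ ln(φ₀ₐ/φ₀ᵦ) = (kₐ − kᵦ)·z
z = ln(0.64/0.67) / (0.4 − 0.509) = -0.0458 / -0.109 = 0.420 km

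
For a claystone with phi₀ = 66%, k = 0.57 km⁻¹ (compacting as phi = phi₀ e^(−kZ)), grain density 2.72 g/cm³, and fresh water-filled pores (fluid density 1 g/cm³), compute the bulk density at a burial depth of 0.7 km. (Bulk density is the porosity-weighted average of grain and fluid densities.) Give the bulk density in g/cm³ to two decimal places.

1.96 g/cm³

Porosity at depth: phi = 0.66·exp(−0.57×0.7) = 0.66×0.6710 = 0.4429
Bulk density: ρ_b = (1−phi)ρ_g + phi·ρ_f = 0.5571×2.72 + 0.4429×1
       = 1.515 + 0.443 = 1.958 g/cm³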